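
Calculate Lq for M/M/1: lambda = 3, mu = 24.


rho = 3/24; Lq = rho^2/(1-rho) = 0.02

0.02


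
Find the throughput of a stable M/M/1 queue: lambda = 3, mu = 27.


For a stable queue (lambda < mu), throughput = lambda = 3 per hour

3 per hour


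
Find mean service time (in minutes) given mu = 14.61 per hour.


Mean service time = 60/mu = 60/14.61 = 4.11 minutes

4.11 minutes


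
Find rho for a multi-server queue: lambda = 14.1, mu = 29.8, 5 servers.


rho = lambda / (c * mu) = 14.1 / (5 * 29.8) = 0.0946

0.0946


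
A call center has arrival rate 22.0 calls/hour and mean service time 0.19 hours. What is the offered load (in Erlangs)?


Offered load a = lambda * E[S] = 22.0 * 0.19 = 4.18 Erlangs

4.18 Erlangs


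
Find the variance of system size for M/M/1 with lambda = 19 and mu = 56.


rho = 19/56; Var(N) = rho/(1-rho)^2 = 0.78

0.78


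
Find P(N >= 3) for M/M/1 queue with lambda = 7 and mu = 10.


P(N >= 3) = rho^3 = (7/10)^3 = 0.343

0.343


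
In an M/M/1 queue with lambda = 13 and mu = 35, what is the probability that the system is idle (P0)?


P0 = 1 - rho = 1 - 13/35 = 0.6286

0.6286


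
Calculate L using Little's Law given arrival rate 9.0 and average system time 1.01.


L = lambda * W = 9.0 * 1.01 = 9.09

9.09


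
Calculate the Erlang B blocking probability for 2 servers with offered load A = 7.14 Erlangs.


B(N,A) = (A^N/N!) / sum(A^k/k!, k=0..N) with N=2, A=7.14 = 0.758

0.758


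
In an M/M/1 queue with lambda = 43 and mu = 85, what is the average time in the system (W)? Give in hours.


W = 1/(mu - lambda) = 1/(85 - 43) = 0.0238 hours

0.0238 hours


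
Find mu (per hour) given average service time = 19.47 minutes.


mu = 60 / avg_service_time = 60 / 19.47 = 3.08 per hour

3.08 per hour


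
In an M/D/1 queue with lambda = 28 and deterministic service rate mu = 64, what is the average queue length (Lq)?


M/D/1: Lq = rho^2 / (2*(1-rho)) where rho = 28/64; Lq = 0.17

0.17


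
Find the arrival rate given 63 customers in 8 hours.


lambda = total arrivals / time = 63 / 8 = 7.88 per hour

7.88 per hour


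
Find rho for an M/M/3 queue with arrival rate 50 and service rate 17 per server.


rho = lambda/(c*mu) = 50/(3*17) = 0.9804

0.9804


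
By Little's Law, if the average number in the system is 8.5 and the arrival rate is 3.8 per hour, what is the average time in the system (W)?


W = L / lambda = 8.5 / 3.8 = 2.2368 hours

2.2368 hours


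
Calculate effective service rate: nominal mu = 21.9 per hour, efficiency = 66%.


Effective rate = mu * efficiency = 21.9 * 0.66 = 14.45 per hour

14.45 per hour


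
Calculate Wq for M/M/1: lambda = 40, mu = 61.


rho = 40/61; Wq = rho/(mu - lambda) = 0.0312 hours

0.0312 hours


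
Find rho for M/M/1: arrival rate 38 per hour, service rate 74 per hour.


rho = lambda/mu = 38/74 = 0.5135

0.5135


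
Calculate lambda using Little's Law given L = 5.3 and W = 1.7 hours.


lambda = L / W = 5.3 / 1.7 = 3.12 per hour

3.12 per hour


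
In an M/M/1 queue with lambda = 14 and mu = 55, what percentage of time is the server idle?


Idle fraction = (1 - rho) * 100 = (1 - 14/55) * 100 = 74.5%

74.5%


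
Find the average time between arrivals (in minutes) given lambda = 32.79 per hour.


Mean interarrival time = 60/lambda = 60/32.79 = 1.83 minutes

1.83 minutes


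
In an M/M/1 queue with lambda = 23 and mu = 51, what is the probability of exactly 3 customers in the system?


rho = 23/51; P(n) = (1-rho)*rho^n = (1-23/51)*(23/51)^3 = 0.0504

0.0504


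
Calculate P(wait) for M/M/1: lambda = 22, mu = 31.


P(wait) = rho = lambda/mu = 22/31 = 0.7097

0.7097


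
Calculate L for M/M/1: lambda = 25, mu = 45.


rho = 25/45; L = rho/(1-rho) = 1.25

1.25


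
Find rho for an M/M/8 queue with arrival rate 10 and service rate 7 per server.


rho = lambda/(c*mu) = 10/(8*7) = 0.1786

0.1786


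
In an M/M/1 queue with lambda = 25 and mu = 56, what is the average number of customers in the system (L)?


rho = 25/56; L = rho/(1-rho) = 0.81

0.81


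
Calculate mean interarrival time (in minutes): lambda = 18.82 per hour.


Mean interarrival time = 60/lambda = 60/18.82 = 3.19 minutes

3.19 minutes


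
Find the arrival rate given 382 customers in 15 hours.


lambda = total arrivals / time = 382 / 15 = 25.47 per hour

25.47 per hour


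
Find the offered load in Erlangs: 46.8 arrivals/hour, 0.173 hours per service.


Offered load a = lambda * E[S] = 46.8 * 0.173 = 8.1 Erlangs

8.1 Erlangs


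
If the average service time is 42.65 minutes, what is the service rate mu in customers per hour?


mu = 60 / avg_service_time = 60 / 42.65 = 1.41 per hour

1.41 per hour


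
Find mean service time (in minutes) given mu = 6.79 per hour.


Mean service time = 60/mu = 60/6.79 = 8.84 minutes

8.84 minutes


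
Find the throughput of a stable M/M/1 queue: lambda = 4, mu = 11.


For a stable queue (lambda < mu), throughput = lambda = 4 per hour

4 per hour


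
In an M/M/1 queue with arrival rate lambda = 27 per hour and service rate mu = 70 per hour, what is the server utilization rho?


rho = lambda/mu = 27/70 = 0.3857

0.3857


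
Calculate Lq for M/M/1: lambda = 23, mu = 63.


rho = 23/63; Lq = rho^2/(1-rho) = 0.21

0.21


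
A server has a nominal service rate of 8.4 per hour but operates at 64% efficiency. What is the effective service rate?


Effective rate = mu * efficiency = 8.4 * 0.64 = 5.38 per hour

5.38 per hour


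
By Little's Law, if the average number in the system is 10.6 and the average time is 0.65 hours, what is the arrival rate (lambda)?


lambda = L / W = 10.6 / 0.65 = 16.31 per hour

16.31 per hour


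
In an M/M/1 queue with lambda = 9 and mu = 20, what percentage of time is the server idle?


Idle fraction = (1 - rho) * 100 = (1 - 9/20) * 100 = 55.0%

55.0%


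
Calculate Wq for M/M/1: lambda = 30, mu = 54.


rho = 30/54; Wq = rho/(mu - lambda) = 0.0231 hours

0.0231 hours


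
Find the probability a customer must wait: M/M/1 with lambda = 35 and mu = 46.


P(wait) = rho = lambda/mu = 35/46 = 0.7609

0.7609


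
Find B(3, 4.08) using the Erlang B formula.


B(N,A) = (A^N/N!) / sum(A^k/k!, k=0..N) with N=3, A=4.08 = 0.4579

0.4579


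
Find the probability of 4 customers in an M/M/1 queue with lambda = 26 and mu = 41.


rho = 26/41; P(n) = (1-rho)*rho^n = (1-26/41)*(26/41)^4 = 0.0592

0.0592


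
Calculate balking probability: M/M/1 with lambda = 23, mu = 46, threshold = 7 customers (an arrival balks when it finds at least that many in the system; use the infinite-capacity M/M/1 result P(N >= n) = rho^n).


P(N >= 7) = rho^7 = (23/46)^7 = 0.0078

0.0078


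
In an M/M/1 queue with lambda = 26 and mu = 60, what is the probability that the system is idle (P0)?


P0 = 1 - rho = 1 - 26/60 = 0.5667

0.5667


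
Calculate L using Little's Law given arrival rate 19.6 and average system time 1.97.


L = lambda * W = 19.6 * 1.97 = 38.61

38.61


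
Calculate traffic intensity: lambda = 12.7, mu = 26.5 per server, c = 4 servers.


rho = lambda / (c * mu) = 12.7 / (4 * 26.5) = 0.1198

0.1198


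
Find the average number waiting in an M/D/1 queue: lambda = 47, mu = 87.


M/D/1: Lq = rho^2 / (2*(1-rho)) where rho = 47/87; Lq = 0.32

0.32


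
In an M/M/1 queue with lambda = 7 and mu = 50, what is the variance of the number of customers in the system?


rho = 7/50; Var(N) = rho/(1-rho)^2 = 0.19

0.19


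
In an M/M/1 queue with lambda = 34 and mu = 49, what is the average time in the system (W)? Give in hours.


W = 1/(mu - lambda) = 1/(49 - 34) = 0.0667 hours

0.0667 hours


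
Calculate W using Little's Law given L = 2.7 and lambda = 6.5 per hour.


W = L / lambda = 2.7 / 6.5 = 0.4154 hours

0.4154 hours


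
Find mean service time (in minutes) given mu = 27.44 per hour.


Mean service time = 60/mu = 60/27.44 = 2.19 minutes

2.19 minutes


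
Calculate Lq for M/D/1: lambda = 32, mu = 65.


M/D/1: Lq = rho^2 / (2*(1-rho)) where rho = 32/65; Lq = 0.24

0.24


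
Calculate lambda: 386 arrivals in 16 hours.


lambda = total arrivals / time = 386 / 16 = 24.13 per hour

24.13 per hour


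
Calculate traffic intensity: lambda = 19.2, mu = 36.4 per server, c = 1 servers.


rho = lambda / (c * mu) = 19.2 / (1 * 36.4) = 0.5275

0.5275


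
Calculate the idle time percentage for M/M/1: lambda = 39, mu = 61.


Idle fraction = (1 - rho) * 100 = (1 - 39/61) * 100 = 36.1%

36.1%


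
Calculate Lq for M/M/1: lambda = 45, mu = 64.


rho = 45/64; Lq = rho^2/(1-rho) = 1.67

1.67


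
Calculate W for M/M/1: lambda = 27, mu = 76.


W = 1/(mu - lambda) = 1/(76 - 27) = 0.0204 hours

0.0204 hours


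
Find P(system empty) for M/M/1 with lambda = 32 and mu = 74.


P0 = 1 - rho = 1 - 32/74 = 0.5676

0.5676


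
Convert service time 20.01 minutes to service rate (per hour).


mu = 60 / avg_service_time = 60 / 20.01 = 3.0 per hour

3.0 per hour


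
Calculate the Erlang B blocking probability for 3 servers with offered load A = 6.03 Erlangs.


B(N,A) = (A^N/N!) / sum(A^k/k!, k=0..N) with N=3, A=6.03 = 0.5918

0.5918


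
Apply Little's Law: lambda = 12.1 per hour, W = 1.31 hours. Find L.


L = lambda * W = 12.1 * 1.31 = 15.85

15.85


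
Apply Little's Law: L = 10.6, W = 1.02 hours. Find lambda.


lambda = L / W = 10.6 / 1.02 = 10.39 per hour

10.39 per hour


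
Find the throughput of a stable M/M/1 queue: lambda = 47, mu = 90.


For a stable queue (lambda < mu), throughput = lambda = 47 per hour

47 per hour


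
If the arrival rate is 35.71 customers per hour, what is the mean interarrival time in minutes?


Mean interarrival time = 60/lambda = 60/35.71 = 1.68 minutes

1.68 minutes


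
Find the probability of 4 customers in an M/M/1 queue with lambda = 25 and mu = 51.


rho = 25/51; P(n) = (1-rho)*rho^n = (1-25/51)*(25/51)^4 = 0.0294

0.0294


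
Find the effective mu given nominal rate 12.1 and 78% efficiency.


Effective rate = mu * efficiency = 12.1 * 0.78 = 9.44 per hour

9.44 per hour


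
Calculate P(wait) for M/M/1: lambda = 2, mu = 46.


P(wait) = rho = lambda/mu = 2/46 = 0.0435

0.0435


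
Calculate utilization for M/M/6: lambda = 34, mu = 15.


rho = lambda/(c*mu) = 34/(6*15) = 0.3778

0.3778


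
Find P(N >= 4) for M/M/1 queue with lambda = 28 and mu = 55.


P(N >= 4) = rho^4 = (28/55)^4 = 0.0672

0.0672


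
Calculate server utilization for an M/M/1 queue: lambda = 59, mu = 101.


rho = lambda/mu = 59/101 = 0.5842

0.5842


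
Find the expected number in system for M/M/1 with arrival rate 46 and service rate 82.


rho = 46/82; L = rho/(1-rho) = 1.28

1.28


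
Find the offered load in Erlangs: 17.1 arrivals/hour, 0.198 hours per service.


Offered load a = lambda * E[S] = 17.1 * 0.198 = 3.39 Erlangs

3.39 Erlangs


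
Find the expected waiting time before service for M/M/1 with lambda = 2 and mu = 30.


rho = 2/30; Wq = rho/(mu - lambda) = 0.0024 hours

0.0024 hours


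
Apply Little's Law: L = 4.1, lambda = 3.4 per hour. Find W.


W = L / lambda = 4.1 / 3.4 = 1.2059 hours

1.2059 hours


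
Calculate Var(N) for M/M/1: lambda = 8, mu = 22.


rho = 8/22; Var(N) = rho/(1-rho)^2 = 0.9

0.9


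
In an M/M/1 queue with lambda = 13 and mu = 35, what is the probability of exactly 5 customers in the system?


rho = 13/35; P(n) = (1-rho)*rho^n = (1-13/35)*(13/35)^5 = 0.0044

0.0044


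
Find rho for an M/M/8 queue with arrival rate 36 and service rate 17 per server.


rho = lambda/(c*mu) = 36/(8*17) = 0.2647

0.2647


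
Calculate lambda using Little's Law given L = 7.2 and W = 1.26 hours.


lambda = L / W = 7.2 / 1.26 = 5.71 per hour

5.71 per hour


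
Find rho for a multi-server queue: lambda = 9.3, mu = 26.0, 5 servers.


rho = lambda / (c * mu) = 9.3 / (5 * 26.0) = 0.0715

0.0715


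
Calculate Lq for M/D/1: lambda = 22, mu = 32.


M/D/1: Lq = rho^2 / (2*(1-rho)) where rho = 22/32; Lq = 0.76

0.76


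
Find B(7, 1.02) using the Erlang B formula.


B(N,A) = (A^N/N!) / sum(A^k/k!, k=0..N) with N=7, A=1.02 = 0.0001

0.0001


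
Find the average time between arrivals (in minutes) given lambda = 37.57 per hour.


Mean interarrival time = 60/lambda = 60/37.57 = 1.6 minutes

1.6 minutes


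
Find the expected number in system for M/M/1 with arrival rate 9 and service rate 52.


rho = 9/52; L = rho/(1-rho) = 0.21

0.21


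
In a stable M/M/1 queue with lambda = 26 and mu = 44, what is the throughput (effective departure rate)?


For a stable queue (lambda < mu), throughput = lambda = 26 per hour

26 per hour


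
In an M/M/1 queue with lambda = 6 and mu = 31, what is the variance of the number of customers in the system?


rho = 6/31; Var(N) = rho/(1-rho)^2 = 0.3

0.3


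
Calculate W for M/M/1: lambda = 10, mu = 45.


W = 1/(mu - lambda) = 1/(45 - 10) = 0.0286 hours

0.0286 hours


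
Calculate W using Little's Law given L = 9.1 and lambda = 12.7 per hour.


W = L / lambda = 9.1 / 12.7 = 0.7165 hours

0.7165 hours


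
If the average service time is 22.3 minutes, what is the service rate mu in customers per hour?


mu = 60 / avg_service_time = 60 / 22.3 = 2.69 per hour

2.69 per hour


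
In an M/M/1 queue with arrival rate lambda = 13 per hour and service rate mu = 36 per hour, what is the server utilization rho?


rho = lambda/mu = 13/36 = 0.3611

0.3611


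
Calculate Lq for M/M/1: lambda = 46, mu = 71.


rho = 46/71; Lq = rho^2/(1-rho) = 1.19

1.19


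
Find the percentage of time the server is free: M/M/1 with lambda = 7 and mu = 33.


Idle fraction = (1 - rho) * 100 = (1 - 7/33) * 100 = 78.8%

78.8%


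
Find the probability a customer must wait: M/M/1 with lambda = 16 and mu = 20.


P(wait) = rho = lambda/mu = 16/20 = 0.8

0.8


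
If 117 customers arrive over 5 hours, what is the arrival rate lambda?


lambda = total arrivals / time = 117 / 5 = 23.4 per hour

23.4 per hour


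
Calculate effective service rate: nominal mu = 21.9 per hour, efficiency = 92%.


Effective rate = mu * efficiency = 21.9 * 0.92 = 20.15 per hour

20.15 per hour


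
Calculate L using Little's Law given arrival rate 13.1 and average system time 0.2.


L = lambda * W = 13.1 * 0.2 = 2.62

2.62


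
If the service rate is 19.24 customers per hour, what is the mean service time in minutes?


Mean service time = 60/mu = 60/19.24 = 3.12 minutes

3.12 minutes


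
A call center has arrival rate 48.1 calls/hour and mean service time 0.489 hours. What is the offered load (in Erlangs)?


Offered load a = lambda * E[S] = 48.1 * 0.489 = 23.52 Erlangs

23.52 Erlangs


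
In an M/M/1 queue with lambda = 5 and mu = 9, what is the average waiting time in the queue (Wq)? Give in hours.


rho = 5/9; Wq = rho/(mu - lambda) = 0.1389 hours

0.1389 hours


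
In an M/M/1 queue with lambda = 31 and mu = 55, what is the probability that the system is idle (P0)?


P0 = 1 - rho = 1 - 31/55 = 0.4364

0.4364


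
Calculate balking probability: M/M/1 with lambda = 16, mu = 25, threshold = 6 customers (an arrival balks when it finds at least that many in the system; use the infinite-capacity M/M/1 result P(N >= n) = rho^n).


P(N >= 6) = rho^6 = (16/25)^6 = 0.0687

0.0687


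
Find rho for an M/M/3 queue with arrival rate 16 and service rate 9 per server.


rho = lambda/(c*mu) = 16/(3*9) = 0.5926

0.5926


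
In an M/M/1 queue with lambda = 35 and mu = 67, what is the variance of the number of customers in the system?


rho = 35/67; Var(N) = rho/(1-rho)^2 = 2.29

2.29


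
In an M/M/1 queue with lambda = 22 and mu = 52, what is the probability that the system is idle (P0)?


P0 = 1 - rho = 1 - 22/52 = 0.5769

0.5769


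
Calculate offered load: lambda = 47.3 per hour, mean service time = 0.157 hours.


Offered load a = lambda * E[S] = 47.3 * 0.157 = 7.43 Erlangs

7.43 Erlangs


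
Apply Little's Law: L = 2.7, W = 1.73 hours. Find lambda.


lambda = L / W = 2.7 / 1.73 = 1.56 per hour

1.56 per hour


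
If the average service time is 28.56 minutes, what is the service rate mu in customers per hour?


mu = 60 / avg_service_time = 60 / 28.56 = 2.1 per hour

2.1 per hour


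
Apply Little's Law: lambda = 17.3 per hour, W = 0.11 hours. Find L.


L = lambda * W = 17.3 * 0.11 = 1.9

1.9


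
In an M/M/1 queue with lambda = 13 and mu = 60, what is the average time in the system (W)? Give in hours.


W = 1/(mu - lambda) = 1/(60 - 13) = 0.0213 hours

0.0213 hours


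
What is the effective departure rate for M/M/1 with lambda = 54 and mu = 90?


For a stable queue (lambda < mu), throughput = lambda = 54 per hour

54 per hour


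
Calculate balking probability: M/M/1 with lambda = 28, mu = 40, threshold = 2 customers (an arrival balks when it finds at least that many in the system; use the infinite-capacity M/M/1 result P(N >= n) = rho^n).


P(N >= 2) = rho^2 = (28/40)^2 = 0.49

0.49


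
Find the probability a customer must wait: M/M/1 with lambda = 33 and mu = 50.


P(wait) = rho = lambda/mu = 33/50 = 0.66

0.66


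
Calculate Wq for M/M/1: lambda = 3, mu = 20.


rho = 3/20; Wq = rho/(mu - lambda) = 0.0088 hours

0.0088 hours


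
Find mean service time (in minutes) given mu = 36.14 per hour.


Mean service time = 60/mu = 60/36.14 = 1.66 minutes

1.66 minutes


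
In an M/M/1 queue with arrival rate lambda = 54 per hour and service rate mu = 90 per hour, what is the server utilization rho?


rho = lambda/mu = 54/90 = 0.6

0.6


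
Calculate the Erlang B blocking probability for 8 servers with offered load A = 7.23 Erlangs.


B(N,A) = (A^N/N!) / sum(A^k/k!, k=0..N) with N=8, A=7.23 = 0.192

0.192


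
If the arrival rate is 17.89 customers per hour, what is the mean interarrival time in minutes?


Mean interarrival time = 60/lambda = 60/17.89 = 3.35 minutes

3.35 minutes


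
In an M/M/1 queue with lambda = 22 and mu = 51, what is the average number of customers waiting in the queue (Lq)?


rho = 22/51; Lq = rho^2/(1-rho) = 0.33

0.33


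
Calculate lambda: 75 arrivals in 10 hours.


lambda = total arrivals / time = 75 / 10 = 7.5 per hour

7.5 per hour


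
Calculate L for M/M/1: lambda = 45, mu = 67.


rho = 45/67; L = rho/(1-rho) = 2.05

2.05


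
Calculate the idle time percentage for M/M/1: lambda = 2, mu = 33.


Idle fraction = (1 - rho) * 100 = (1 - 2/33) * 100 = 93.9%

93.9%


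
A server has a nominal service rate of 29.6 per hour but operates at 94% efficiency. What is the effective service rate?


Effective rate = mu * efficiency = 29.6 * 0.94 = 27.82 per hour

27.82 per hour


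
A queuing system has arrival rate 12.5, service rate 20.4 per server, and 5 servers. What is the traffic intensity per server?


rho = lambda / (c * mu) = 12.5 / (5 * 20.4) = 0.1225

0.1225


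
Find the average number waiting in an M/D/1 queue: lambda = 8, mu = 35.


M/D/1: Lq = rho^2 / (2*(1-rho)) where rho = 8/35; Lq = 0.03

0.03


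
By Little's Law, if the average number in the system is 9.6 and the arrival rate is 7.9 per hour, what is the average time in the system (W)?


W = L / lambda = 9.6 / 7.9 = 1.2152 hours

1.2152 hours


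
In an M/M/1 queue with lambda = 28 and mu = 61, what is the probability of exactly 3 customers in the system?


rho = 28/61; P(n) = (1-rho)*rho^n = (1-28/61)*(28/61)^3 = 0.0523

0.0523


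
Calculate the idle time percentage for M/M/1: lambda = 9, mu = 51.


Idle fraction = (1 - rho) * 100 = (1 - 9/51) * 100 = 82.4%

82.4%


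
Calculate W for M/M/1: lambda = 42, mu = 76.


W = 1/(mu - lambda) = 1/(76 - 42) = 0.0294 hours

0.0294 hours


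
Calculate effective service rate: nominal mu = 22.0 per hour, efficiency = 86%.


Effective rate = mu * efficiency = 22.0 * 0.86 = 18.92 per hour

18.92 per hour


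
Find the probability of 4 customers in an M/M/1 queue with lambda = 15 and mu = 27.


rho = 15/27; P(n) = (1-rho)*rho^n = (1-15/27)*(15/27)^4 = 0.0423

0.0423


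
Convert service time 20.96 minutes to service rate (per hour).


mu = 60 / avg_service_time = 60 / 20.96 = 2.86 per hour

2.86 per hour


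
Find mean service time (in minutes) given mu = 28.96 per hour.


Mean service time = 60/mu = 60/28.96 = 2.07 minutes

2.07 minutes


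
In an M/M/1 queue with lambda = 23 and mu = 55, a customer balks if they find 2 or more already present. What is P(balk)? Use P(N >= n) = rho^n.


P(N >= 2) = rho^2 = (23/55)^2 = 0.1749

0.1749


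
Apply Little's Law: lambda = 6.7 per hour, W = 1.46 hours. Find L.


L = lambda * W = 6.7 * 1.46 = 9.78

9.78


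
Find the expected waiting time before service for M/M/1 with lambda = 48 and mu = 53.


rho = 48/53; Wq = rho/(mu - lambda) = 0.1811 hours

0.1811 hours


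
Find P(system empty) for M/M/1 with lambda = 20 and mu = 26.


P0 = 1 - rho = 1 - 20/26 = 0.2308

0.2308


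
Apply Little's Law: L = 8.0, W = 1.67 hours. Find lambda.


lambda = L / W = 8.0 / 1.67 = 4.79 per hour

4.79 per hour


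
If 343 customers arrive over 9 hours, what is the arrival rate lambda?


lambda = total arrivals / time = 343 / 9 = 38.11 per hour

38.11 per hour


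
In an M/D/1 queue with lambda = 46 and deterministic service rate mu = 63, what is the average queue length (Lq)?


M/D/1: Lq = rho^2 / (2*(1-rho)) where rho = 46/63; Lq = 0.99

0.99


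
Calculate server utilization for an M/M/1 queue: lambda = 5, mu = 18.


rho = lambda/mu = 5/18 = 0.2778

0.2778


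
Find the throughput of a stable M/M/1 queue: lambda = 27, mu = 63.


For a stable queue (lambda < mu), throughput = lambda = 27 per hour

27 per hour


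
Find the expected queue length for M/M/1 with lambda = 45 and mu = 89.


rho = 45/89; Lq = rho^2/(1-rho) = 0.52

0.52


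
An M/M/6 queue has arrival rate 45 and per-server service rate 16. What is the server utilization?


rho = lambda/(c*mu) = 45/(6*16) = 0.4688

0.4688


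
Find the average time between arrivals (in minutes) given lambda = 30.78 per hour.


Mean interarrival time = 60/lambda = 60/30.78 = 1.95 minutes

1.95 minutes


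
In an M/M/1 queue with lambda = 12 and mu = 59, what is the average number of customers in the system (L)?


rho = 12/59; L = rho/(1-rho) = 0.26

0.26


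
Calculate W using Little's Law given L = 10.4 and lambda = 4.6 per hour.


W = L / lambda = 10.4 / 4.6 = 2.2609 hours

2.2609 hours


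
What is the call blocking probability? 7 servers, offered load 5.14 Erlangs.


B(N,A) = (A^N/N!) / sum(A^k/k!, k=0..N) with N=7, A=5.14 = 0.1294

0.1294


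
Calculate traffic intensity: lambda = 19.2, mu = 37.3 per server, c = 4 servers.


rho = lambda / (c * mu) = 19.2 / (4 * 37.3) = 0.1287

0.1287


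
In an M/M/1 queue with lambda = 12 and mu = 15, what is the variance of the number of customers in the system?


rho = 12/15; Var(N) = rho/(1-rho)^2 = 20.0

20.0


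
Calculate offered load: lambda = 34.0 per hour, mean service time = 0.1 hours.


Offered load a = lambda * E[S] = 34.0 * 0.1 = 3.4 Erlangs

3.4 Erlangs


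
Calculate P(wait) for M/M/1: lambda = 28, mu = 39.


P(wait) = rho = lambda/mu = 28/39 = 0.7179

0.7179


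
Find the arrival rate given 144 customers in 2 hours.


lambda = total arrivals / time = 144 / 2 = 72.0 per hour

72.0 per hour


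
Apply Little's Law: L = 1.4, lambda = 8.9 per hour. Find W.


W = L / lambda = 1.4 / 8.9 = 0.1573 hours

0.1573 hours


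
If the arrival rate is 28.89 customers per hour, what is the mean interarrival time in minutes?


Mean interarrival time = 60/lambda = 60/28.89 = 2.08 minutes

2.08 minutes


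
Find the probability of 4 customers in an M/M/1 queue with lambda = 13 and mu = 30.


rho = 13/30; P(n) = (1-rho)*rho^n = (1-13/30)*(13/30)^4 = 0.02

0.02


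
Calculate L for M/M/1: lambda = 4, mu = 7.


rho = 4/7; L = rho/(1-rho) = 1.33

1.33


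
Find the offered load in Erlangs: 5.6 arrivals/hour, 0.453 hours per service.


Offered load a = lambda * E[S] = 5.6 * 0.453 = 2.54 Erlangs

2.54 Erlangs


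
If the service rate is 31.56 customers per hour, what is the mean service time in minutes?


Mean service time = 60/mu = 60/31.56 = 1.9 minutes

1.9 minutes


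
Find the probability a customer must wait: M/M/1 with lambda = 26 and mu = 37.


P(wait) = rho = lambda/mu = 26/37 = 0.7027

0.7027


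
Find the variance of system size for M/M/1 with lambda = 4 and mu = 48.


rho = 4/48; Var(N) = rho/(1-rho)^2 = 0.1

0.1


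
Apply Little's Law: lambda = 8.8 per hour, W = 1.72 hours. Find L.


L = lambda * W = 8.8 * 1.72 = 15.14

15.14


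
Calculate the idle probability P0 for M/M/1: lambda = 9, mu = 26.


P0 = 1 - rho = 1 - 9/26 = 0.6538

0.6538


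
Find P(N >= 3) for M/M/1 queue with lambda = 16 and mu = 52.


P(N >= 3) = rho^3 = (16/52)^3 = 0.0291

0.0291


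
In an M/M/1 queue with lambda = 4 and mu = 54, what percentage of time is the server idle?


Idle fraction = (1 - rho) * 100 = (1 - 4/54) * 100 = 92.6%

92.6%


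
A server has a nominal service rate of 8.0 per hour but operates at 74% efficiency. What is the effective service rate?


Effective rate = mu * efficiency = 8.0 * 0.74 = 5.92 per hour

5.92 per hour


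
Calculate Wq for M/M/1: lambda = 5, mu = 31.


rho = 5/31; Wq = rho/(mu - lambda) = 0.0062 hours

0.0062 hours


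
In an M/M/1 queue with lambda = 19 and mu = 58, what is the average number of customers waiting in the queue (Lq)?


rho = 19/58; Lq = rho^2/(1-rho) = 0.16

0.16


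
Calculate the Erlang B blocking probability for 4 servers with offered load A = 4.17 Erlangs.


B(N,A) = (A^N/N!) / sum(A^k/k!, k=0..N) with N=4, A=4.17 = 0.3268

0.3268


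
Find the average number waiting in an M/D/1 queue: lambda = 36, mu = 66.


M/D/1: Lq = rho^2 / (2*(1-rho)) where rho = 36/66; Lq = 0.33

0.33


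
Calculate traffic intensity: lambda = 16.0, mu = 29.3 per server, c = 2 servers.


rho = lambda / (c * mu) = 16.0 / (2 * 29.3) = 0.273

0.273


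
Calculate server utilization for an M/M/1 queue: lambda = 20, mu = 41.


rho = lambda/mu = 20/41 = 0.4878

0.4878


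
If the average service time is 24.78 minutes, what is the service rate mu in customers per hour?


mu = 60 / avg_service_time = 60 / 24.78 = 2.42 per hour

2.42 per hour


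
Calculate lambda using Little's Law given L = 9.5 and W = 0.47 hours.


lambda = L / W = 9.5 / 0.47 = 20.21 per hour

20.21 per hour


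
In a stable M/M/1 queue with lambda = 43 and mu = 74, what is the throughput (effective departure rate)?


For a stable queue (lambda < mu), throughput = lambda = 43 per hour

43 per hour


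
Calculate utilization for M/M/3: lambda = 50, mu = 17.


rho = lambda/(c*mu) = 50/(3*17) = 0.9804

0.9804


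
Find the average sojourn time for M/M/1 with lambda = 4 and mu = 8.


W = 1/(mu - lambda) = 1/(8 - 4) = 0.25 hours

0.25 hours


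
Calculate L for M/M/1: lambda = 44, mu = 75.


rho = 44/75; L = rho/(1-rho) = 1.42

1.42


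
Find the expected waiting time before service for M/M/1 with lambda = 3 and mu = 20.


rho = 3/20; Wq = rho/(mu - lambda) = 0.0088 hours

0.0088 hours


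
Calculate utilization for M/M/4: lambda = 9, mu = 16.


rho = lambda/(c*mu) = 9/(4*16) = 0.1406

0.1406


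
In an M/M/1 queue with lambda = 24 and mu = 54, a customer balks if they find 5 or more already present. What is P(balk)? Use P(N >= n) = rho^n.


P(N >= 5) = rho^5 = (24/54)^5 = 0.0173

0.0173


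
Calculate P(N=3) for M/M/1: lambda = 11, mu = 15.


rho = 11/15; P(n) = (1-rho)*rho^n = (1-11/15)*(11/15)^3 = 0.1052

0.1052


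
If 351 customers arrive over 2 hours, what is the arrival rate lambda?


lambda = total arrivals / time = 351 / 2 = 175.5 per hour

175.5 per hour


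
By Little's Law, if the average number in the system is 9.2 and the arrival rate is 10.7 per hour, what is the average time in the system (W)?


W = L / lambda = 9.2 / 10.7 = 0.8598 hours

0.8598 hours


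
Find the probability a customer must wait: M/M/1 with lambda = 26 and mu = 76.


P(wait) = rho = lambda/mu = 26/76 = 0.3421

0.3421


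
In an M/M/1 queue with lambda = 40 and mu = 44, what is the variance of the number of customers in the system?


rho = 40/44; Var(N) = rho/(1-rho)^2 = 110.0

110.0


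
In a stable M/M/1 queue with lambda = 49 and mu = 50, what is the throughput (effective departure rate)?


For a stable queue (lambda < mu), throughput = lambda = 49 per hour

49 per hour


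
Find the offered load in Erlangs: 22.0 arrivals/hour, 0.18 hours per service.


Offered load a = lambda * E[S] = 22.0 * 0.18 = 3.96 Erlangs

3.96 Erlangs


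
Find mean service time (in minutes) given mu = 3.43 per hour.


Mean service time = 60/mu = 60/3.43 = 17.49 minutes

17.49 minutes


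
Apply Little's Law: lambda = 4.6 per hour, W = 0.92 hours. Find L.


L = lambda * W = 4.6 * 0.92 = 4.23

4.23


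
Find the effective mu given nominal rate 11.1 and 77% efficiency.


Effective rate = mu * efficiency = 11.1 * 0.77 = 8.55 per hour

8.55 per hour


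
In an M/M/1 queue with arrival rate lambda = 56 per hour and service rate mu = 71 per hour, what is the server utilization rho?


rho = lambda/mu = 56/71 = 0.7887

0.7887


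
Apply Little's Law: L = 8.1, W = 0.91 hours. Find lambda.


lambda = L / W = 8.1 / 0.91 = 8.9 per hour

8.9 per hour


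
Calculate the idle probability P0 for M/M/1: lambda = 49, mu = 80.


P0 = 1 - rho = 1 - 49/80 = 0.3875

0.3875


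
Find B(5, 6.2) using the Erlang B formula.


B(N,A) = (A^N/N!) / sum(A^k/k!, k=0..N) with N=5, A=6.2 = 0.3741

0.3741


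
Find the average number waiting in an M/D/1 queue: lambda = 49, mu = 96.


M/D/1: Lq = rho^2 / (2*(1-rho)) where rho = 49/96; Lq = 0.27

0.27


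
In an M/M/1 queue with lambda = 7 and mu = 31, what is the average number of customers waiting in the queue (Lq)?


rho = 7/31; Lq = rho^2/(1-rho) = 0.07

0.07


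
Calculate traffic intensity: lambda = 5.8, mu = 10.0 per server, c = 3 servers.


rho = lambda / (c * mu) = 5.8 / (3 * 10.0) = 0.1933

0.1933


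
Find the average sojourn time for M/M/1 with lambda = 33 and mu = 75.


W = 1/(mu - lambda) = 1/(75 - 33) = 0.0238 hours

0.0238 hours


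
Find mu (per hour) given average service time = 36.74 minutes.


mu = 60 / avg_service_time = 60 / 36.74 = 1.63 per hour

1.63 per hour


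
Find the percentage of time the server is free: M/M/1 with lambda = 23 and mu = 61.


Idle fraction = (1 - rho) * 100 = (1 - 23/61) * 100 = 62.3%

62.3%


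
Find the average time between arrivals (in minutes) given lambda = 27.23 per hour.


Mean interarrival time = 60/lambda = 60/27.23 = 2.2 minutes

2.2 minutes


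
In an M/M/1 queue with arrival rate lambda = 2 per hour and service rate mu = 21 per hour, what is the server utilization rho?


rho = lambda/mu = 2/21 = 0.0952

0.0952


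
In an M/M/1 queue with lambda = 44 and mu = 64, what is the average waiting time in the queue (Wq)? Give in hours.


rho = 44/64; Wq = rho/(mu - lambda) = 0.0344 hours

0.0344 hours


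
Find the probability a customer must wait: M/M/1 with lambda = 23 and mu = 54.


P(wait) = rho = lambda/mu = 23/54 = 0.4259

0.4259


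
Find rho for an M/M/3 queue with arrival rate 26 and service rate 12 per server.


rho = lambda/(c*mu) = 26/(3*12) = 0.7222

0.7222


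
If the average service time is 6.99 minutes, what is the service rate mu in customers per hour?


mu = 60 / avg_service_time = 60 / 6.99 = 8.58 per hour

8.58 per hour


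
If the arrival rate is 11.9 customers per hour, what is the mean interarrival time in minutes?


Mean interarrival time = 60/lambda = 60/11.9 = 5.04 minutes

5.04 minutes


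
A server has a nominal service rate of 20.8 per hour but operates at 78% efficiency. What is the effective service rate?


Effective rate = mu * efficiency = 20.8 * 0.78 = 16.22 per hour

16.22 per hour


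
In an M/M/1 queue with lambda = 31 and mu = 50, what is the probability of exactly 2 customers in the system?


rho = 31/50; P(n) = (1-rho)*rho^n = (1-31/50)*(31/50)^2 = 0.1461

0.1461


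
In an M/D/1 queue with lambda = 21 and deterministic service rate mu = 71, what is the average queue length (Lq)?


M/D/1: Lq = rho^2 / (2*(1-rho)) where rho = 21/71; Lq = 0.06

0.06


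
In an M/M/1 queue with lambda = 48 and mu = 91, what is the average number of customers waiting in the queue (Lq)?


rho = 48/91; Lq = rho^2/(1-rho) = 0.59

0.59


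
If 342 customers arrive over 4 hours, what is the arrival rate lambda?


lambda = total arrivals / time = 342 / 4 = 85.5 per hour

85.5 per hour


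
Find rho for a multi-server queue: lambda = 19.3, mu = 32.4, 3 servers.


rho = lambda / (c * mu) = 19.3 / (3 * 32.4) = 0.1986

0.1986


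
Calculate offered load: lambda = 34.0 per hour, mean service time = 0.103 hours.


Offered load a = lambda * E[S] = 34.0 * 0.103 = 3.5 Erlangs

3.5 Erlangs


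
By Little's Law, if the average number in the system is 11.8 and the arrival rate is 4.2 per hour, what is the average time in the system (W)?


W = L / lambda = 11.8 / 4.2 = 2.8095 hours

2.8095 hours


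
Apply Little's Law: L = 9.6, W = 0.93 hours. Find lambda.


lambda = L / W = 9.6 / 0.93 = 10.32 per hour

10.32 per hour


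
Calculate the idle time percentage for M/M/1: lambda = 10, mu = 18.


Idle fraction = (1 - rho) * 100 = (1 - 10/18) * 100 = 44.4%

44.4%


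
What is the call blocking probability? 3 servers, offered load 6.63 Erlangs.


B(N,A) = (A^N/N!) / sum(A^k/k!, k=0..N) with N=3, A=6.63 = 0.6213

0.6213


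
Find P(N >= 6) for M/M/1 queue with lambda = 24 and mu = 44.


P(N >= 6) = rho^6 = (24/44)^6 = 0.0263

0.0263


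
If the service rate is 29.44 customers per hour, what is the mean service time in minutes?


Mean service time = 60/mu = 60/29.44 = 2.04 minutes

2.04 minutes


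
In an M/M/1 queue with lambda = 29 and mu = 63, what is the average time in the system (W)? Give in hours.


W = 1/(mu - lambda) = 1/(63 - 29) = 0.0294 hours

0.0294 hours


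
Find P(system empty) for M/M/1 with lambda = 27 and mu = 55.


P0 = 1 - rho = 1 - 27/55 = 0.5091

0.5091


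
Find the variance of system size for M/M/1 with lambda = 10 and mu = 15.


rho = 10/15; Var(N) = rho/(1-rho)^2 = 6.0

6.0


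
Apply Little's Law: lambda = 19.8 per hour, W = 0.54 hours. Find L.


L = lambda * W = 19.8 * 0.54 = 10.69

10.69


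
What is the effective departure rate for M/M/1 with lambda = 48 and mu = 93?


For a stable queue (lambda < mu), throughput = lambda = 48 per hour

48 per hour


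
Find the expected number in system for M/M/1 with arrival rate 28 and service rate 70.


rho = 28/70; L = rho/(1-rho) = 0.67

0.67


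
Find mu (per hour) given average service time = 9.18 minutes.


mu = 60 / avg_service_time = 60 / 9.18 = 6.54 per hour

6.54 per hour


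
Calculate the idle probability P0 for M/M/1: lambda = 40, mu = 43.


P0 = 1 - rho = 1 - 40/43 = 0.0698

0.0698


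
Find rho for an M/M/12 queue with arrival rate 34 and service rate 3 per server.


rho = lambda/(c*mu) = 34/(12*3) = 0.9444

0.9444


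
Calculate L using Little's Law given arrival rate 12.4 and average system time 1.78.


L = lambda * W = 12.4 * 1.78 = 22.07

22.07


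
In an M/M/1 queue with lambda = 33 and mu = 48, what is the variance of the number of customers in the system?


rho = 33/48; Var(N) = rho/(1-rho)^2 = 7.04

7.04


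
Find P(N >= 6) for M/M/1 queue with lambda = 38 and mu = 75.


P(N >= 6) = rho^6 = (38/75)^6 = 0.0169

0.0169


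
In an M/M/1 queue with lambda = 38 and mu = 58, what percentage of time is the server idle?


Idle fraction = (1 - rho) * 100 = (1 - 38/58) * 100 = 34.5%

34.5%


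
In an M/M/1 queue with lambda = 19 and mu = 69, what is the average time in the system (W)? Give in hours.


W = 1/(mu - lambda) = 1/(69 - 19) = 0.02 hours

0.02 hours


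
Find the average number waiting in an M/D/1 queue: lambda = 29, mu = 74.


M/D/1: Lq = rho^2 / (2*(1-rho)) where rho = 29/74; Lq = 0.13

0.13


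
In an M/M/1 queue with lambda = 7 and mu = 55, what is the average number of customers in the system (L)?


rho = 7/55; L = rho/(1-rho) = 0.15

0.15


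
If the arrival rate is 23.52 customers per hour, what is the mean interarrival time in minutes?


Mean interarrival time = 60/lambda = 60/23.52 = 2.55 minutes

2.55 minutes


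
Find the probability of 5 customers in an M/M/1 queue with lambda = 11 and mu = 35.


rho = 11/35; P(n) = (1-rho)*rho^n = (1-11/35)*(11/35)^5 = 0.0021

0.0021


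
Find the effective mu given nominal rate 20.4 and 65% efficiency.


Effective rate = mu * efficiency = 20.4 * 0.65 = 13.26 per hour

13.26 per hour


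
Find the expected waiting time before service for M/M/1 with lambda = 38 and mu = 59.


rho = 38/59; Wq = rho/(mu - lambda) = 0.0307 hours

0.0307 hours


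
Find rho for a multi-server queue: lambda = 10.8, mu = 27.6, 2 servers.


rho = lambda / (c * mu) = 10.8 / (2 * 27.6) = 0.1957

0.1957


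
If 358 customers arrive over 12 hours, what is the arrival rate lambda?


lambda = total arrivals / time = 358 / 12 = 29.83 per hour

29.83 per hour


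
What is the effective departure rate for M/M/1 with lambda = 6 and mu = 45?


For a stable queue (lambda < mu), throughput = lambda = 6 per hour

6 per hour


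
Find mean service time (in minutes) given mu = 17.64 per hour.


Mean service time = 60/mu = 60/17.64 = 3.4 minutes

3.4 minutes


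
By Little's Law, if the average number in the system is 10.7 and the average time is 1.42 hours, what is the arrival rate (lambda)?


lambda = L / W = 10.7 / 1.42 = 7.54 per hour

7.54 per hour


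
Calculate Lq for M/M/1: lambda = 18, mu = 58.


rho = 18/58; Lq = rho^2/(1-rho) = 0.14

0.14


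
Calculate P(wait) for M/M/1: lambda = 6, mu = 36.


P(wait) = rho = lambda/mu = 6/36 = 0.1667

0.1667


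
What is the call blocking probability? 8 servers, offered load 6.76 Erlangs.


B(N,A) = (A^N/N!) / sum(A^k/k!, k=0..N) with N=8, A=6.76 = 0.165

0.165


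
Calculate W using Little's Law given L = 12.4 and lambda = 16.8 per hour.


W = L / lambda = 12.4 / 16.8 = 0.7381 hours

0.7381 hours


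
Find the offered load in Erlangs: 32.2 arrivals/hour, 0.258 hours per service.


Offered load a = lambda * E[S] = 32.2 * 0.258 = 8.31 Erlangs

8.31 Erlangs


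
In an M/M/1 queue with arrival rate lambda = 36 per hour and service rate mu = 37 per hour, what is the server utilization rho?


rho = lambda/mu = 36/37 = 0.973

0.973


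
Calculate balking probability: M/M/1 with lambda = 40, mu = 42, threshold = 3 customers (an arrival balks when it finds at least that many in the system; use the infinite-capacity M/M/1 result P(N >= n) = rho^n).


P(N >= 3) = rho^3 = (40/42)^3 = 0.8638

0.8638
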